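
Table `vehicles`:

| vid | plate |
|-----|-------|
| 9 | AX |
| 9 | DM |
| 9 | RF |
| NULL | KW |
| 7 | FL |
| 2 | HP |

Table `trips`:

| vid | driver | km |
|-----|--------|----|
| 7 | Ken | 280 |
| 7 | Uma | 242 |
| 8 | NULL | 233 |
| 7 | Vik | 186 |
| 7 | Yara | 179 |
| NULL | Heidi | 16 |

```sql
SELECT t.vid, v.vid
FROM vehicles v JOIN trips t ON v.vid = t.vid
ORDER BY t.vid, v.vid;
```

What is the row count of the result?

4

INNER JOIN keeps only pairs where the ON condition holds.
Matching on v.vid = t.vid. A NULL in a compared column never satisfies the condition.
- v[0] vid=9 → no match; dropped.
- v[1] vid=9 → no match; dropped.
- v[2] vid=9 → no match; dropped.
- v[3] vid=NULL → no match; dropped.
- v[4] vid=7 → 4 match(es) in t → 4 row(s).
- v[5] vid=2 → no match; dropped.
Total: 4 rows.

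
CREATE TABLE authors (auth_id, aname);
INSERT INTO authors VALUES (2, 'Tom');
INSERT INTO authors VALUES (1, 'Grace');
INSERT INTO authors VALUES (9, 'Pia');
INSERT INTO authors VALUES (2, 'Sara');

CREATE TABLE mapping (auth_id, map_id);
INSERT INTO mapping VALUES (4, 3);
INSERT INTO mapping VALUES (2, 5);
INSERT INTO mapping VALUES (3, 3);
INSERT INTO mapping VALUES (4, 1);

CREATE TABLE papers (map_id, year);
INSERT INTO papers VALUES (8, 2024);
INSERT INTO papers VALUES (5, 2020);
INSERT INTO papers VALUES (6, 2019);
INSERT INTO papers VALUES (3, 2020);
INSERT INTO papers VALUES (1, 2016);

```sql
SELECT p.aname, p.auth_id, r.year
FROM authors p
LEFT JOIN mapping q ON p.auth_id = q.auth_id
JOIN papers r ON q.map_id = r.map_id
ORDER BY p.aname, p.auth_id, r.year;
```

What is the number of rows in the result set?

2

Step 1 — p LEFT JOIN q on auth_id → 4 row(s).
Then INNER JOIN `papers r` on map_id: keep only rows whose q.map_id appears in r.
Result: 2 row(s).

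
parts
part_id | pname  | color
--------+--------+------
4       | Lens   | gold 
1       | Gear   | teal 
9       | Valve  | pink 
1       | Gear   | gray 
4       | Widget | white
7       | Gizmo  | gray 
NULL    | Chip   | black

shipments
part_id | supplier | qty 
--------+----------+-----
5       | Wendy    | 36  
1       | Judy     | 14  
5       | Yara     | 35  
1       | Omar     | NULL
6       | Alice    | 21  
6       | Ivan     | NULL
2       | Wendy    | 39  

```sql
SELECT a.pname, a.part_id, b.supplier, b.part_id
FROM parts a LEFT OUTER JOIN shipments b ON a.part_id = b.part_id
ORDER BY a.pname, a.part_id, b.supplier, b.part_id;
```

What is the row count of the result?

LEFT JOIN keeps every row from `parts`; unmatched rows get NULL for `shipments`'s columns.
Matching on a.part_id = b.part_id. A NULL in a compared column never satisfies the condition.
- a[0] part_id=4 → no match; kept with NULLs on the b side.
- a[1] part_id=1 → 2 match(es) in b → 2 row(s).
- a[2] part_id=9 → no match; kept with NULLs on the b side.
- a[3] part_id=1 → 2 match(es) in b → 2 row(s).
- a[4] part_id=4 → no match; kept with NULLs on the b side.
- a[5] part_id=7 → no match; kept with NULLs on the b side.
- a[6] part_id=NULL → no match; kept with NULLs on the b side.
Total: 4 matched + 5 padded = 9 rows.

9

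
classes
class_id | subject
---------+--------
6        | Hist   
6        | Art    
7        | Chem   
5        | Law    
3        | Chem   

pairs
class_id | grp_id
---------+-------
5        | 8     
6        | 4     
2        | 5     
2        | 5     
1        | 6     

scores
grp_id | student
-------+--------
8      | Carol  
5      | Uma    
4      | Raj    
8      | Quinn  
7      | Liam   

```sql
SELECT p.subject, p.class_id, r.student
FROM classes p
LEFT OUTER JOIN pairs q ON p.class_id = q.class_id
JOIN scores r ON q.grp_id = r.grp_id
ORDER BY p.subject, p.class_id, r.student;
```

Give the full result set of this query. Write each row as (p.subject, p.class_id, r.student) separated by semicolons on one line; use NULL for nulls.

(Art, 6, Raj); (Hist, 6, Raj); (Law, 5, Carol); (Law, 5, Quinn)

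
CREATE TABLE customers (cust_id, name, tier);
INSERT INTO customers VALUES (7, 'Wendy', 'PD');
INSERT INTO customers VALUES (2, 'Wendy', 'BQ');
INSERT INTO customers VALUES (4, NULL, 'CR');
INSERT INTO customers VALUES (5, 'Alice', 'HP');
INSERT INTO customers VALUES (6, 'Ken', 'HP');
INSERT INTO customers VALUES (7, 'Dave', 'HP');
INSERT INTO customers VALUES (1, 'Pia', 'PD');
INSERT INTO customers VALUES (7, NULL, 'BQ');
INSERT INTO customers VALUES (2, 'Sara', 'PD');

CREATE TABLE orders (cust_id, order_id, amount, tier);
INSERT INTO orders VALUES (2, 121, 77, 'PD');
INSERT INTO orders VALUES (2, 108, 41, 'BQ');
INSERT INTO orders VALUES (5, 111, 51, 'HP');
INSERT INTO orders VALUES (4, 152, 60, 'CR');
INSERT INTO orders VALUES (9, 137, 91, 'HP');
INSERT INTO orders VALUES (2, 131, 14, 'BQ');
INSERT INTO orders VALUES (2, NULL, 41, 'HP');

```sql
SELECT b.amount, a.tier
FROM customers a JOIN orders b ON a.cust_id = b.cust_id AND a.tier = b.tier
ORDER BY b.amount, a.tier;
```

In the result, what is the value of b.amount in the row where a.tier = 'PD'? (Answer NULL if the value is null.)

INNER JOIN keeps only pairs where the ON condition holds.
Matching on a.cust_id = b.cust_id AND a.tier = b.tier.
- cust_id=7, tier=PD: no matching b row, dropped.
- cust_id=2, tier=BQ: 2 matching b row(s), so 2 row(s) emitted.
- cust_id=4, tier=CR: 1 matching b row(s), so 1 row(s) emitted.
- cust_id=5, tier=HP: 1 matching b row(s), so 1 row(s) emitted.
- cust_id=6, tier=HP: no matching b row, dropped.
- cust_id=7, tier=HP: no matching b row, dropped.
- cust_id=1, tier=PD: no matching b row, dropped.
- cust_id=7, tier=BQ: no matching b row, dropped.
- cust_id=2, tier=PD: 1 matching b row(s), so 1 row(s) emitted.

77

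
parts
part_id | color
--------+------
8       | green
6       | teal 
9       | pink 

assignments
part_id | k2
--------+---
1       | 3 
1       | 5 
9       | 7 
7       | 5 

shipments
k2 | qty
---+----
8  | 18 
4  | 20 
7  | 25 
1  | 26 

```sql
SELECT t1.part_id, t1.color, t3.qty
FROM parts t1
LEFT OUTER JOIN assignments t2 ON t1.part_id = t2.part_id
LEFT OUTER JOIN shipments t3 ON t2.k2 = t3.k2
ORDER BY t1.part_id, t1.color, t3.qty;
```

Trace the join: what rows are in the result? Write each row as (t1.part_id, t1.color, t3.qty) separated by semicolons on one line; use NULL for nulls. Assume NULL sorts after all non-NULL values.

Evaluate left to right. First `parts t1 LEFT JOIN assignments t2` on part_id: 3 row(s).
Then LEFT JOIN `shipments t3` on k2: each of those 3 rows is kept; rows whose t2.k2 has no match in t3 get NULL for t3's columns.

(6, teal, NULL); (8, green, NULL); (9, pink, 25)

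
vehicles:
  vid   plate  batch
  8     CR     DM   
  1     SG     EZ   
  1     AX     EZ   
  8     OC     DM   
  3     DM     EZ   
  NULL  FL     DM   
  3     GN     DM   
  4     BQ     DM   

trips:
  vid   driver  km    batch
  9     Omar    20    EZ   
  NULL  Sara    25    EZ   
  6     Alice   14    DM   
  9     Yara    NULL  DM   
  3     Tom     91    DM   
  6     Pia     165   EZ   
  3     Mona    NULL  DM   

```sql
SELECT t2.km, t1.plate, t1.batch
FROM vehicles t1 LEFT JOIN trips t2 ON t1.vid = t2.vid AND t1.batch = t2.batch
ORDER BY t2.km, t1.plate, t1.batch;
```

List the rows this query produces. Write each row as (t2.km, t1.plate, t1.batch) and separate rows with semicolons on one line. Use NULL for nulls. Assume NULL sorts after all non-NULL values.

LEFT JOIN keeps every row from `vehicles`; unmatched rows get NULL for `trips`'s columns.
Matching on t1.vid = t2.vid AND t1.batch = t2.batch. A NULL in a compared column never satisfies the condition.
Matched pairs: 2; unmatched t1 rows kept: 7.

(91, GN, DM); (NULL, AX, EZ); (NULL, BQ, DM); (NULL, CR, DM); (NULL, DM, EZ); (NULL, FL, DM); (NULL, GN, DM); (NULL, OC, DM); (NULL, SG, EZ)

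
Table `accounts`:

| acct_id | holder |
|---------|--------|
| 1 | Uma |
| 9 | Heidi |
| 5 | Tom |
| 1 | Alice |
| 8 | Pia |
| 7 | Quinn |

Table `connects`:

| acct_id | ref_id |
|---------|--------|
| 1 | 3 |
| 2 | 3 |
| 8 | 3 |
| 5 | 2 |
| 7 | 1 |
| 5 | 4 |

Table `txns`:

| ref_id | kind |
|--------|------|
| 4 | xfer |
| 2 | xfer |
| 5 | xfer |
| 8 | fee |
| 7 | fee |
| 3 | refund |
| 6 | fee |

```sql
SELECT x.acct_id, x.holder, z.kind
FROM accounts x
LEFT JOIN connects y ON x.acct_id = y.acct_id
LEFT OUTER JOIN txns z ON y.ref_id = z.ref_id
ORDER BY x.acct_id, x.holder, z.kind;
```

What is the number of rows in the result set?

7

Evaluate left to right. First `accounts x LEFT JOIN connects y` on acct_id: 7 row(s).
Then LEFT JOIN `txns z` on ref_id: each of those 7 rows is kept; rows whose y.ref_id has no match in z get NULL for z's columns.
Result: 7 row(s).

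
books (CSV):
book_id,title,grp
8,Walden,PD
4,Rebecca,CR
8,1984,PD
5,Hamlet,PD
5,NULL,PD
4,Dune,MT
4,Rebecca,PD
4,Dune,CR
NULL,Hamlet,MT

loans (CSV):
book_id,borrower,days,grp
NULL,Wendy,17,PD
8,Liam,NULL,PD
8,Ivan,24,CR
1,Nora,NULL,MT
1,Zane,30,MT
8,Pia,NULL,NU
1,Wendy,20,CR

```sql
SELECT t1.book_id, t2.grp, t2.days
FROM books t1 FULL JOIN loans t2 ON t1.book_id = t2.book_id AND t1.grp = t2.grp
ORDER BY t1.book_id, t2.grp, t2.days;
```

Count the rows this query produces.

FULL OUTER JOIN keeps every row from both sides; unmatched rows get NULL for the other side's columns.
Matching on t1.book_id = t2.book_id AND t1.grp = t2.grp. A NULL in a compared column never satisfies the condition.
- t1[0] book_id=8, grp=PD → 1 match(es) in t2 → 1 row(s).
- t1[1] book_id=4, grp=CR → no match; kept with NULLs on the t2 side.
- t1[2] book_id=8, grp=PD → 1 match(es) in t2 → 1 row(s).
- t1[3] book_id=5, grp=PD → no match; kept with NULLs on the t2 side.
- t1[4] book_id=5, grp=PD → no match; kept with NULLs on the t2 side.
- t1[5] book_id=4, grp=MT → no match; kept with NULLs on the t2 side.
- t1[6] book_id=4, grp=PD → no match; kept with NULLs on the t2 side.
- t1[7] book_id=4, grp=CR → no match; kept with NULLs on the t2 side.
- t1[8] book_id=NULL, grp=MT → no match; kept with NULLs on the t2 side.
- plus 6 unmatched t2 row(s), each kept with NULL t1 columns.
Total: 2 matched + 13 padded = 15 rows.

15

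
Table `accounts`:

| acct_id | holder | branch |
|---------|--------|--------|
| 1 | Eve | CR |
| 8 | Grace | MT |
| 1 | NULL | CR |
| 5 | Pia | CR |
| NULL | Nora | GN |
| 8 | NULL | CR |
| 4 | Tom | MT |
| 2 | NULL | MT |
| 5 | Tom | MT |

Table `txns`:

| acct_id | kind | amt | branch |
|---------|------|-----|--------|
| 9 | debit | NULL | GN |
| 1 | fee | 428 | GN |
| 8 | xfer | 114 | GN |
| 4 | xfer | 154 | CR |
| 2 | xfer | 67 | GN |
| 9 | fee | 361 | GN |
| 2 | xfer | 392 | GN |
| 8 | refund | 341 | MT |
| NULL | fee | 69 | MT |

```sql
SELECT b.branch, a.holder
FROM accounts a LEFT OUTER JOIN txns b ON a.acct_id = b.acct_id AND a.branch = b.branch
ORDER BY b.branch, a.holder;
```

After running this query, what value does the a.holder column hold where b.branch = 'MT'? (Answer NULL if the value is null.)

Grace

LEFT JOIN keeps every row from `accounts`; unmatched rows get NULL for `txns`'s columns.
Matching on a.acct_id = b.acct_id AND a.branch = b.branch. A NULL in a compared column never satisfies the condition.
- a (acct_id=1, branch=CR) has no partner → padded with NULL.
- a (acct_id=8, branch=MT) pairs with 1 row(s) of b.
- a (acct_id=1, branch=CR) has no partner → padded with NULL.
- a (acct_id=5, branch=CR) has no partner → padded with NULL.
- a (acct_id=NULL, branch=GN) has no partner → padded with NULL.
- a (acct_id=8, branch=CR) has no partner → padded with NULL.
- a (acct_id=4, branch=MT) has no partner → padded with NULL.
- a (acct_id=2, branch=MT) has no partner → padded with NULL.
- a (acct_id=5, branch=MT) has no partner → padded with NULL.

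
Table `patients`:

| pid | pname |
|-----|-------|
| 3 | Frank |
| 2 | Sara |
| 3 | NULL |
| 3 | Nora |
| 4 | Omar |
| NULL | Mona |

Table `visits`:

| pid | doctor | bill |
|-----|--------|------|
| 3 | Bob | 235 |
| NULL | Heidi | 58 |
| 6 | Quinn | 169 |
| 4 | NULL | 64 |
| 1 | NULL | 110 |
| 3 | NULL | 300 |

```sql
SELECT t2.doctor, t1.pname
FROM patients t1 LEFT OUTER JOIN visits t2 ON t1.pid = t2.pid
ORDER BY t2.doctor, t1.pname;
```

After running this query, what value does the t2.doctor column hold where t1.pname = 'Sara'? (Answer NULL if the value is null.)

LEFT JOIN keeps every row from `patients`; unmatched rows get NULL for `visits`'s columns.
Matching on t1.pid = t2.pid. A NULL in a compared column never satisfies the condition.
- t1 (pid=3) pairs with 2 row(s) of t2.
- t1 (pid=2) has no partner → padded with NULL.
- t1 (pid=3) pairs with 2 row(s) of t2.
- t1 (pid=3) pairs with 2 row(s) of t2.
- t1 (pid=4) pairs with 1 row(s) of t2.
- t1 (pid=NULL) has no partner → padded with NULL.

NULL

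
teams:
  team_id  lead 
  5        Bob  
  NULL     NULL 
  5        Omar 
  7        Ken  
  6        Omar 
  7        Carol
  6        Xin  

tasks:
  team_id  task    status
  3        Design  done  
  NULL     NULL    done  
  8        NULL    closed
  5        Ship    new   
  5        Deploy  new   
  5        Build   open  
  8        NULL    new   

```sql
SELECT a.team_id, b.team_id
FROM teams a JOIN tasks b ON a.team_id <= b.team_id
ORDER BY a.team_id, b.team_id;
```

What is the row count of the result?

18

INNER JOIN keeps only pairs where the ON condition holds.
Matching on a.team_id <= b.team_id. A NULL in a compared column never satisfies the condition.
Matched pairs: 18.
Total: 18 rows.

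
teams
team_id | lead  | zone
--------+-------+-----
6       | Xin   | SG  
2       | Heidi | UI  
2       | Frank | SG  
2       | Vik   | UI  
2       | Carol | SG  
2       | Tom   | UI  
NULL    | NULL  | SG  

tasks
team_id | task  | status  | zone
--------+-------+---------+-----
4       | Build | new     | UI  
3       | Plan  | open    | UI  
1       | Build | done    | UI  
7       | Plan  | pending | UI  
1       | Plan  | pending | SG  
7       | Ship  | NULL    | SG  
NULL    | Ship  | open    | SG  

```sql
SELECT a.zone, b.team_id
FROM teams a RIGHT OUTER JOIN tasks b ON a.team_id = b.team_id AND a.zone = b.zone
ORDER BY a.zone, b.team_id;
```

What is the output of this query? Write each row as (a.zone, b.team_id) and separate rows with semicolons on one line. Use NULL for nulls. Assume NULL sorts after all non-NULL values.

(NULL, 1); (NULL, 1); (NULL, 3); (NULL, 4); (NULL, 7); (NULL, 7); (NULL, NULL)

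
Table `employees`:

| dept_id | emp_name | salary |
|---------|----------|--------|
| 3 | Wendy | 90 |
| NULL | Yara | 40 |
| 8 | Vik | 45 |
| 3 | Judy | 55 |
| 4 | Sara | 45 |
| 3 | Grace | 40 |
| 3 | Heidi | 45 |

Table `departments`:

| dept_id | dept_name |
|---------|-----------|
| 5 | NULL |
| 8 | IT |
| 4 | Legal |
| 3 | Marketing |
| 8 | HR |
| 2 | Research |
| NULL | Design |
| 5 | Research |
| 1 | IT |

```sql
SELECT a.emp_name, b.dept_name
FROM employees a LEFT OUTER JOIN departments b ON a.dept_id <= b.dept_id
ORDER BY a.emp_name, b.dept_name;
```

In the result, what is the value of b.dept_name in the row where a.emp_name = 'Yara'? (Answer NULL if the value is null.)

NULL

LEFT JOIN keeps every row from `employees`; unmatched rows get NULL for `departments`'s columns.
Matching on a.dept_id <= b.dept_id. A NULL in a compared column never satisfies the condition.
- dept_id=3: 6 matching b row(s), so 6 row(s) emitted.
- dept_id=NULL: no b row matches, row kept with b columns NULL.
- dept_id=8: 2 matching b row(s), so 2 row(s) emitted.
- dept_id=3: 6 matching b row(s), so 6 row(s) emitted.
- dept_id=4: 5 matching b row(s), so 5 row(s) emitted.
- dept_id=3: 6 matching b row(s), so 6 row(s) emitted.
- dept_id=3: 6 matching b row(s), so 6 row(s) emitted.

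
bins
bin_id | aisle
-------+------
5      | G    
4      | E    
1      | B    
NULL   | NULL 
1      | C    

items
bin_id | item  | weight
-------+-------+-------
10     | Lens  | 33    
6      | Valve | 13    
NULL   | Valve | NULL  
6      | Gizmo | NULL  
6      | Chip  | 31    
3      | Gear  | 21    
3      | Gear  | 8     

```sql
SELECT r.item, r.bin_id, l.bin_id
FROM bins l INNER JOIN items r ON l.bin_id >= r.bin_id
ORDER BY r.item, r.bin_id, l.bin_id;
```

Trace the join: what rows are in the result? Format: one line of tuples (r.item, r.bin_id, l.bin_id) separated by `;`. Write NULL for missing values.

INNER JOIN keeps only pairs where the ON condition holds.
Matching on l.bin_id >= r.bin_id. A NULL in a compared column never satisfies the condition.
- l row (bin_id=5): matches 2 r row(s) → 2 output row(s).
- l row (bin_id=4): matches 2 r row(s) → 2 output row(s).
- l row (bin_id=1): no match → dropped.
- l row (bin_id=NULL): no match → dropped.
- l row (bin_id=1): no match → dropped.
After projecting and ordering:
r.item | r.bin_id | l.bin_id
Gear | 3 | 4
Gear | 3 | 4
Gear | 3 | 5
Gear | 3 | 5

(Gear, 3, 4); (Gear, 3, 4); (Gear, 3, 5); (Gear, 3, 5)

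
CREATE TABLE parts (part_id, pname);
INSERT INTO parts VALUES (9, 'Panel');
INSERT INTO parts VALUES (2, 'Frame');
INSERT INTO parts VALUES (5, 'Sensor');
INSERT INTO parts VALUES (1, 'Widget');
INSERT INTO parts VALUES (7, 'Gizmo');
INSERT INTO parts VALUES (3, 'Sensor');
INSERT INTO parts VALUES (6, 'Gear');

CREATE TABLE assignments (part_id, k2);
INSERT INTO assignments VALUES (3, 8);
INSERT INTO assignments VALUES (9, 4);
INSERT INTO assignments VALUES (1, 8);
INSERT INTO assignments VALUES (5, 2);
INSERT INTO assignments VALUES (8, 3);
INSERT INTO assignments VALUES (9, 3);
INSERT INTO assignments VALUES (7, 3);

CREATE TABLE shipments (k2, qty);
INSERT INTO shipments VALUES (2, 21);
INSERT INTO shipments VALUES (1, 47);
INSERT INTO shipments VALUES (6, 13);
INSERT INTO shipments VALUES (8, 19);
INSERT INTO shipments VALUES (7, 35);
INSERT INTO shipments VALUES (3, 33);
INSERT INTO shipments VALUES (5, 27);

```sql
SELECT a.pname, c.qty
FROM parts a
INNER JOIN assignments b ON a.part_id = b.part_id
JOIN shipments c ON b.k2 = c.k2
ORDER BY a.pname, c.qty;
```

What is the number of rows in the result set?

Joins associate left-to-right: parts INNER JOIN assignments on part_id gives 6 intermediate row(s).
Then INNER JOIN `shipments c` on k2: keep only rows whose b.k2 appears in c.
Result: 5 row(s).

5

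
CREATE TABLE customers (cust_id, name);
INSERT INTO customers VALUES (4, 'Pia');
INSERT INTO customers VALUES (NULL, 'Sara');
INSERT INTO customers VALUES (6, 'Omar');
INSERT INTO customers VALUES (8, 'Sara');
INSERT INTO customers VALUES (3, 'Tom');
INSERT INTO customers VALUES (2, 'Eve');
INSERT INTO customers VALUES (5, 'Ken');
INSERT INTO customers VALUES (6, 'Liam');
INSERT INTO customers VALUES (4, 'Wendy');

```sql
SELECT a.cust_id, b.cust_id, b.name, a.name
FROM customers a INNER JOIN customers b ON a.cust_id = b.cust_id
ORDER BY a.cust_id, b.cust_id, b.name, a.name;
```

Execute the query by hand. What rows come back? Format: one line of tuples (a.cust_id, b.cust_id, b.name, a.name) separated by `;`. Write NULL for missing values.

INNER JOIN keeps only pairs where the ON condition holds.
Matching on a.cust_id = b.cust_id. A NULL in a compared column never satisfies the condition.
- a (cust_id=4) pairs with 2 row(s) of b.
- a (cust_id=NULL) has no partner → excluded.
- a (cust_id=6) pairs with 2 row(s) of b.
- a (cust_id=8) pairs with 1 row(s) of b.
- a (cust_id=3) pairs with 1 row(s) of b.
- a (cust_id=2) pairs with 1 row(s) of b.
- a (cust_id=5) pairs with 1 row(s) of b.
- a (cust_id=6) pairs with 2 row(s) of b.
- a (cust_id=4) pairs with 2 row(s) of b.

(2, 2, Eve, Eve); (3, 3, Tom, Tom); (4, 4, Pia, Pia); (4, 4, Pia, Wendy); (4, 4, Wendy, Pia); (4, 4, Wendy, Wendy); (5, 5, Ken, Ken); (6, 6, Liam, Liam); (6, 6, Liam, Omar); (6, 6, Omar, Liam); (6, 6, Omar, Omar); (8, 8, Sara, Sara)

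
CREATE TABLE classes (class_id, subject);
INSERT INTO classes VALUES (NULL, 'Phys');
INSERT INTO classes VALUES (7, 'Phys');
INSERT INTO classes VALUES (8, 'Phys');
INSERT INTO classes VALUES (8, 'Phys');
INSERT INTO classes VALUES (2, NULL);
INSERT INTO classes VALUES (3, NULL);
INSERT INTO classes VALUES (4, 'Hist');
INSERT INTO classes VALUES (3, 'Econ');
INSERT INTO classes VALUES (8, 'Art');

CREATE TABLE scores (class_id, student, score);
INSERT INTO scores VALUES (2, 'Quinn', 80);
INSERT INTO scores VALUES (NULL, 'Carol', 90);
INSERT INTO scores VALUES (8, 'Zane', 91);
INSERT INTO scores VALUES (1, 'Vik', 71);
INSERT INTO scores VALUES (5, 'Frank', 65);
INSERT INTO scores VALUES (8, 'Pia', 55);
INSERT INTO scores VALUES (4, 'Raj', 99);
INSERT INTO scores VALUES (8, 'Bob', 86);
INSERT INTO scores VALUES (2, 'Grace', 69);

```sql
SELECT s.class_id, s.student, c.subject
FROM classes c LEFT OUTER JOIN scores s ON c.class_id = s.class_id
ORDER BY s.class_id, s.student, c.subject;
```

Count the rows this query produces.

LEFT JOIN keeps every row from `classes`; unmatched rows get NULL for `scores`'s columns.
Matching on c.class_id = s.class_id. A NULL in a compared column never satisfies the condition.
Matched pairs: 12; unmatched c rows kept: 4.
Total: 12 matched + 4 padded = 16 rows.

16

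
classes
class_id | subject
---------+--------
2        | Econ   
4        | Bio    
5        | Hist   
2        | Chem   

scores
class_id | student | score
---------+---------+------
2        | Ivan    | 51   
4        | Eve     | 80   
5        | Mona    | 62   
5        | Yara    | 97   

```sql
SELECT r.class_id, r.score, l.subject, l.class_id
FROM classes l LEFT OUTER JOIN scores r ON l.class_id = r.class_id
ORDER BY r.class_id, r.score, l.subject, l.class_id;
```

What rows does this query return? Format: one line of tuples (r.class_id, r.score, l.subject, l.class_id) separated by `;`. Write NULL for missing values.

LEFT JOIN keeps every row from `classes`; unmatched rows get NULL for `scores`'s columns.
Matching on l.class_id = r.class_id.
- l (class_id=2) pairs with 1 row(s) of r.
- l (class_id=4) pairs with 1 row(s) of r.
- l (class_id=5) pairs with 2 row(s) of r.
- l (class_id=2) pairs with 1 row(s) of r.
After projecting and ordering:
r.class_id | r.score | l.subject | l.class_id
2 | 51 | Chem | 2
2 | 51 | Econ | 2
4 | 80 | Bio | 4
5 | 62 | Hist | 5
5 | 97 | Hist | 5

(2, 51, Chem, 2); (2, 51, Econ, 2); (4, 80, Bio, 4); (5, 62, Hist, 5); (5, 97, Hist, 5)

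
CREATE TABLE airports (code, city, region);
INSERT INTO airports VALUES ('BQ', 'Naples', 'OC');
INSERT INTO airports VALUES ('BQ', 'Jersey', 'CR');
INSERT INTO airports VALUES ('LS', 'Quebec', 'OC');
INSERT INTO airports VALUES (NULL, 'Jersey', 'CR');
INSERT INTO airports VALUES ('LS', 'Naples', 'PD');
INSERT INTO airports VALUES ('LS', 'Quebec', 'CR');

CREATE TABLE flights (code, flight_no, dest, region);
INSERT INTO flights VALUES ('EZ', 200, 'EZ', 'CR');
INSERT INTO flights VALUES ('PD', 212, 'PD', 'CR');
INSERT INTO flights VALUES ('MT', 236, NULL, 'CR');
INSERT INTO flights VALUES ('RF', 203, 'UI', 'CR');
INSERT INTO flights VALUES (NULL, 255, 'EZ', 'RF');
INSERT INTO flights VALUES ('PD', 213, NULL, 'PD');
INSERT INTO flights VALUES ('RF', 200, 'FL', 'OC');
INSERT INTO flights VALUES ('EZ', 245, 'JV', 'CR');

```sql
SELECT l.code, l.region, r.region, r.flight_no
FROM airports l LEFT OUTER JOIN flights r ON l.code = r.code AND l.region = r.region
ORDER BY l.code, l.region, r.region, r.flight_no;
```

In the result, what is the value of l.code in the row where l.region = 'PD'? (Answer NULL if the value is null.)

LEFT JOIN keeps every row from `airports`; unmatched rows get NULL for `flights`'s columns.
Matching on l.code = r.code AND l.region = r.region. A NULL in a compared column never satisfies the condition.
- l (code=BQ, region=OC) has no partner → padded with NULL.
- l (code=BQ, region=CR) has no partner → padded with NULL.
- l (code=LS, region=OC) has no partner → padded with NULL.
- l (code=NULL, region=CR) has no partner → padded with NULL.
- l (code=LS, region=PD) has no partner → padded with NULL.
- l (code=LS, region=CR) has no partner → padded with NULL.

LS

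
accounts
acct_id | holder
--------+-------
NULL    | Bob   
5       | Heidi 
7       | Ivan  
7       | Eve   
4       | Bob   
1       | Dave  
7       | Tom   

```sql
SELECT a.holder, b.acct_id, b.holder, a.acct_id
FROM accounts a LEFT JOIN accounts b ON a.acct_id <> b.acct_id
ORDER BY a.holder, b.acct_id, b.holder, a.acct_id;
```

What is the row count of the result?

25

LEFT JOIN keeps every row from `accounts a`; unmatched rows get NULL for `accounts b`'s columns.
Matching on a.acct_id <> b.acct_id. A NULL in a compared column never satisfies the condition.
Matched pairs: 24; unmatched a rows kept: 1.
Total: 24 matched + 1 padded = 25 rows.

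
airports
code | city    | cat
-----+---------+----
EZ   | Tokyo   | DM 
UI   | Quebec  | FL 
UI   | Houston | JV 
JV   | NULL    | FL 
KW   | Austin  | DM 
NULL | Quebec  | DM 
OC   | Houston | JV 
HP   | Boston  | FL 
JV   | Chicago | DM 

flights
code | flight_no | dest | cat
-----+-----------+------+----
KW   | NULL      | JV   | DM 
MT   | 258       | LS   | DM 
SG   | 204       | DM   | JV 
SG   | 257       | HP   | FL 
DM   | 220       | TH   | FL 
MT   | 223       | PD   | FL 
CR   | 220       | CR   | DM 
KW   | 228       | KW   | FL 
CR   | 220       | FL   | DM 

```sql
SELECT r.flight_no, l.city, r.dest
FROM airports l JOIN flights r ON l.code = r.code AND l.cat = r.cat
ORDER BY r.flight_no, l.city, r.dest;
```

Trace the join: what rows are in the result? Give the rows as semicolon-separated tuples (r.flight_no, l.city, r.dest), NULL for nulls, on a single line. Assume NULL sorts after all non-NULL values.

(NULL, Austin, JV)

INNER JOIN keeps only pairs where the ON condition holds.
Matching on l.code = r.code AND l.cat = r.cat. A NULL in a compared column never satisfies the condition.
Matched pairs: 1.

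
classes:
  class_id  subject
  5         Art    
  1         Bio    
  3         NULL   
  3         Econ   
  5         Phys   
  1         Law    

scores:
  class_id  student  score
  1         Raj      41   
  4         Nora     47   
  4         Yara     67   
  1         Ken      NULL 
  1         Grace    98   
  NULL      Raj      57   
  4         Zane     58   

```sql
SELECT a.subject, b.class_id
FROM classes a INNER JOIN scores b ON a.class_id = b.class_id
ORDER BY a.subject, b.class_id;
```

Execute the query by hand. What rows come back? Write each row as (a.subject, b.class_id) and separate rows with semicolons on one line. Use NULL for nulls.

INNER JOIN keeps only pairs where the ON condition holds.
Matching on a.class_id = b.class_id. A NULL in a compared column never satisfies the condition.
- class_id=5: no matching b row, dropped.
- class_id=1: 3 matching b row(s), so 3 row(s) emitted.
- class_id=3: no matching b row, dropped.
- class_id=3: no matching b row, dropped.
- class_id=5: no matching b row, dropped.
- class_id=1: 3 matching b row(s), so 3 row(s) emitted.
After projecting and ordering:
a.subject | b.class_id
Bio | 1
Bio | 1
Bio | 1
Law | 1
Law | 1
Law | 1

(Bio, 1); (Bio, 1); (Bio, 1); (Law, 1); (Law, 1); (Law, 1)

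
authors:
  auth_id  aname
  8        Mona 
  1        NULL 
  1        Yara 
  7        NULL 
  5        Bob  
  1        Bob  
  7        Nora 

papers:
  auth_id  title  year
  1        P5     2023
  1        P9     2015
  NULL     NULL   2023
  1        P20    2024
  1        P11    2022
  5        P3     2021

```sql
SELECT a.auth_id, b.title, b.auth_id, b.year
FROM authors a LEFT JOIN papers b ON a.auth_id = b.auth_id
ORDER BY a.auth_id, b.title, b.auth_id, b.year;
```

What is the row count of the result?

16

LEFT JOIN keeps every row from `authors`; unmatched rows get NULL for `papers`'s columns.
Matching on a.auth_id = b.auth_id. A NULL in a compared column never satisfies the condition.
- auth_id=8: no b row matches, row kept with b columns NULL.
- auth_id=1: 4 matching b row(s), so 4 row(s) emitted.
- auth_id=1: 4 matching b row(s), so 4 row(s) emitted.
- auth_id=7: no b row matches, row kept with b columns NULL.
- auth_id=5: 1 matching b row(s), so 1 row(s) emitted.
- auth_id=1: 4 matching b row(s), so 4 row(s) emitted.
- auth_id=7: no b row matches, row kept with b columns NULL.
Total: 13 matched + 3 padded = 16 rows.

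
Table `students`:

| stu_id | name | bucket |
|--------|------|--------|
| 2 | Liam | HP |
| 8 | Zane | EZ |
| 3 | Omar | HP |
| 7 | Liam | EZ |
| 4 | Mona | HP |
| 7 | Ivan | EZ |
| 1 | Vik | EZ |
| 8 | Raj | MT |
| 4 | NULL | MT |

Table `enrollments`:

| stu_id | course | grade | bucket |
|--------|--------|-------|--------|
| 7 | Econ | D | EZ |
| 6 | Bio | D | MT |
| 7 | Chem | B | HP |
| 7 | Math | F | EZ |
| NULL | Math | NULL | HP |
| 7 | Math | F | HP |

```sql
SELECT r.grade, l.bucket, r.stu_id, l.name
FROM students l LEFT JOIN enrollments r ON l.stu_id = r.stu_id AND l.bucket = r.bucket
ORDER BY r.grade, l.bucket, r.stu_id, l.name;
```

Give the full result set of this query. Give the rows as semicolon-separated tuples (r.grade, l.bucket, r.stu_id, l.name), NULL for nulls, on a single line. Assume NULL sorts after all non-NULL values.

(D, EZ, 7, Ivan); (D, EZ, 7, Liam); (F, EZ, 7, Ivan); (F, EZ, 7, Liam); (NULL, EZ, NULL, Vik); (NULL, EZ, NULL, Zane); (NULL, HP, NULL, Liam); (NULL, HP, NULL, Mona); (NULL, HP, NULL, Omar); (NULL, MT, NULL, Raj); (NULL, MT, NULL, NULL)

LEFT JOIN keeps every row from `students`; unmatched rows get NULL for `enrollments`'s columns.
Matching on l.stu_id = r.stu_id AND l.bucket = r.bucket. A NULL in a compared column never satisfies the condition.
Matched pairs: 4; unmatched l rows kept: 7.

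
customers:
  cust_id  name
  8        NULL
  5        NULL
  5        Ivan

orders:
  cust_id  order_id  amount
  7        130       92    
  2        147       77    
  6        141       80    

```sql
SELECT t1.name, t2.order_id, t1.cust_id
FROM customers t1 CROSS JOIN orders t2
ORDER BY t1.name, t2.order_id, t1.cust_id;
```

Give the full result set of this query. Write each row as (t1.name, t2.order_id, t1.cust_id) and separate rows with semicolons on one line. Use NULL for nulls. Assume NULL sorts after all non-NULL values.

CROSS JOIN pairs every row of `customers` with every row of `orders`: 3 × 3 = 9 rows.
After projecting and ordering:
t1.name | t2.order_id | t1.cust_id
Ivan | 130 | 5
Ivan | 141 | 5
Ivan | 147 | 5
NULL | 130 | 5
NULL | 130 | 8
NULL | 141 | 5
NULL | 141 | 8
NULL | 147 | 5
NULL | 147 | 8

(Ivan, 130, 5); (Ivan, 141, 5); (Ivan, 147, 5); (NULL, 130, 5); (NULL, 130, 8); (NULL, 141, 5); (NULL, 141, 8); (NULL, 147, 5); (NULL, 147, 8)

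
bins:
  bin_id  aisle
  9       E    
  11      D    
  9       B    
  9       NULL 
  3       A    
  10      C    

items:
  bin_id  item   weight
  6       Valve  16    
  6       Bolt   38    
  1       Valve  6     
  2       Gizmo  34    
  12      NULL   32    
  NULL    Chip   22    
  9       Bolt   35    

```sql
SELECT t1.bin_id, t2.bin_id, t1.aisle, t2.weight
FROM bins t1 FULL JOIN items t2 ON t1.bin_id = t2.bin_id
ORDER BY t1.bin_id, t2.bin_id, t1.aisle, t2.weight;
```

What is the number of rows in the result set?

FULL OUTER JOIN keeps every row from both sides; unmatched rows get NULL for the other side's columns.
Matching on t1.bin_id = t2.bin_id. A NULL in a compared column never satisfies the condition.
- t1[0] bin_id=9 → 1 match(es) in t2 → 1 row(s).
- t1[1] bin_id=11 → no match; kept with NULLs on the t2 side.
- t1[2] bin_id=9 → 1 match(es) in t2 → 1 row(s).
- t1[3] bin_id=9 → 1 match(es) in t2 → 1 row(s).
- t1[4] bin_id=3 → no match; kept with NULLs on the t2 side.
- t1[5] bin_id=10 → no match; kept with NULLs on the t2 side.
- plus 6 unmatched t2 row(s), each kept with NULL t1 columns.
Total: 3 matched + 9 padded = 12 rows.

12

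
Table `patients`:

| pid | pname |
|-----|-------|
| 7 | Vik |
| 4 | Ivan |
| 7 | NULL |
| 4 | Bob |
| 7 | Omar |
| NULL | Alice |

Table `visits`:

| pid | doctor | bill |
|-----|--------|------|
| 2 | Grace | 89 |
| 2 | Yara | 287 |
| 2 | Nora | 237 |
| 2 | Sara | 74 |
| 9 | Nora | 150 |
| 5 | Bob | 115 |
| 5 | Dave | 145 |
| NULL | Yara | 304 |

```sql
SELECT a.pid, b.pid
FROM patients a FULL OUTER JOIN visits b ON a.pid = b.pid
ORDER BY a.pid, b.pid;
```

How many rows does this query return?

14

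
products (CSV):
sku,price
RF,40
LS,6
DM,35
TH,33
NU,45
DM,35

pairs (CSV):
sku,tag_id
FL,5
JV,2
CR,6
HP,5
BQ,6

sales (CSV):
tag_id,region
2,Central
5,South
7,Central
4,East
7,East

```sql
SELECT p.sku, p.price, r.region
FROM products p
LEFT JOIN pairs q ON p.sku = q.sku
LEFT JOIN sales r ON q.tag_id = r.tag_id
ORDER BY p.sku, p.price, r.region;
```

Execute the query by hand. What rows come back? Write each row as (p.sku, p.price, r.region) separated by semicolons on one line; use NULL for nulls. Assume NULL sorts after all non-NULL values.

(DM, 35, NULL); (DM, 35, NULL); (LS, 6, NULL); (NU, 45, NULL); (RF, 40, NULL); (TH, 33, NULL)

Joins associate left-to-right: products LEFT JOIN pairs on sku gives 6 intermediate row(s).
Then LEFT JOIN `sales r` on tag_id: each of those 6 rows is kept; rows whose q.tag_id has no match in r get NULL for r's columns.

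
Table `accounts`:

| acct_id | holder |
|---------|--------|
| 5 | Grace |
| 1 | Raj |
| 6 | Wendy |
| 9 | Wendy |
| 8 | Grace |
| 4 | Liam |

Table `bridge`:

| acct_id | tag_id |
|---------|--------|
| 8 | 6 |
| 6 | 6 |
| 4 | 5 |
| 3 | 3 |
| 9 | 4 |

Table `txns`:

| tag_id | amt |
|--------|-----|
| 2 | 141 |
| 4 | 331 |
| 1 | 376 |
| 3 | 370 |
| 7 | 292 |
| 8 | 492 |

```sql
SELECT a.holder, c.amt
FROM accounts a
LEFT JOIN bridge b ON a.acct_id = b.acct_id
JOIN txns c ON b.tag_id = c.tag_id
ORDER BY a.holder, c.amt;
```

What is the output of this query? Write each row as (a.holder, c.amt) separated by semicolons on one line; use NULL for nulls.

(Wendy, 331)

Step 1 — a LEFT JOIN b on acct_id → 6 row(s).
Then INNER JOIN `txns c` on tag_id: keep only rows whose b.tag_id appears in c.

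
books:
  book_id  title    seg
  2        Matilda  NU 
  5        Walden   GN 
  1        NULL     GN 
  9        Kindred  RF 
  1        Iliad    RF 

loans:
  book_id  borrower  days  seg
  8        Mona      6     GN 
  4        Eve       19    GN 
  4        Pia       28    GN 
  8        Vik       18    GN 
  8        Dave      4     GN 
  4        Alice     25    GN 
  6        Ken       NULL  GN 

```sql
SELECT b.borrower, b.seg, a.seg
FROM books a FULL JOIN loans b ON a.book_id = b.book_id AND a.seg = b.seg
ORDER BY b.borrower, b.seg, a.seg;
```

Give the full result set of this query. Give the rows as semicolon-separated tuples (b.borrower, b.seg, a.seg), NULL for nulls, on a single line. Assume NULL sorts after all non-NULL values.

(Alice, GN, NULL); (Dave, GN, NULL); (Eve, GN, NULL); (Ken, GN, NULL); (Mona, GN, NULL); (Pia, GN, NULL); (Vik, GN, NULL); (NULL, NULL, GN); (NULL, NULL, GN); (NULL, NULL, NU); (NULL, NULL, RF); (NULL, NULL, RF)

FULL OUTER JOIN keeps every row from both sides; unmatched rows get NULL for the other side's columns.
Matching on a.book_id = b.book_id AND a.seg = b.seg.
Matched pairs: 0; unmatched a rows kept: 5; unmatched b rows kept: 7.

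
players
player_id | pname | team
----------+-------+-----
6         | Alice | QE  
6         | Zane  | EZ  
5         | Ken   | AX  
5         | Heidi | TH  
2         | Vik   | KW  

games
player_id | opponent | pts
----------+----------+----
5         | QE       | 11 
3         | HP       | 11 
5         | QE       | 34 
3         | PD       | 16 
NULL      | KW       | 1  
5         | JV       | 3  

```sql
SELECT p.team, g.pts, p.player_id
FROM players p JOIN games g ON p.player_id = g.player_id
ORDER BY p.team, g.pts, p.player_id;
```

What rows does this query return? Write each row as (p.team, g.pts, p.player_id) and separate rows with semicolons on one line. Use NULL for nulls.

(AX, 3, 5); (AX, 11, 5); (AX, 34, 5); (TH, 3, 5); (TH, 11, 5); (TH, 34, 5)

INNER JOIN keeps only pairs where the ON condition holds.
Matching on p.player_id = g.player_id. A NULL in a compared column never satisfies the condition.
Matched pairs: 6.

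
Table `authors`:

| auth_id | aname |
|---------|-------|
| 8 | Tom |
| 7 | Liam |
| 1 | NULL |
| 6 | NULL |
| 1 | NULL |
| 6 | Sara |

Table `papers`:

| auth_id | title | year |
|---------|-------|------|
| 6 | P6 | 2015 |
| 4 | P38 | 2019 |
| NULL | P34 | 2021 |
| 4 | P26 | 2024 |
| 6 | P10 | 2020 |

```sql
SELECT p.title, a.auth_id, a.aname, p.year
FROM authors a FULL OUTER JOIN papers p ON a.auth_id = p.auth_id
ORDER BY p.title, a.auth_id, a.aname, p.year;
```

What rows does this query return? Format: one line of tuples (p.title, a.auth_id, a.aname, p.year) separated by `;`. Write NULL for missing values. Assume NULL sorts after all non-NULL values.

FULL OUTER JOIN keeps every row from both sides; unmatched rows get NULL for the other side's columns.
Matching on a.auth_id = p.auth_id. A NULL in a compared column never satisfies the condition.
Matched pairs: 4; unmatched a rows kept: 4; unmatched p rows kept: 3.

(P10, 6, Sara, 2020); (P10, 6, NULL, 2020); (P26, NULL, NULL, 2024); (P34, NULL, NULL, 2021); (P38, NULL, NULL, 2019); (P6, 6, Sara, 2015); (P6, 6, NULL, 2015); (NULL, 1, NULL, NULL); (NULL, 1, NULL, NULL); (NULL, 7, Liam, NULL); (NULL, 8, Tom, NULL)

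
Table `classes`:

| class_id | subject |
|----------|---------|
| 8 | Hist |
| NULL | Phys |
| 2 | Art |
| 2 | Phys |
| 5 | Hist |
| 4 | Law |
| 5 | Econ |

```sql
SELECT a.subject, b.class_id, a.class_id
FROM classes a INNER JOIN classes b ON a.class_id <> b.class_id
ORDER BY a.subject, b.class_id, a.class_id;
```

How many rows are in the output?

INNER JOIN keeps only pairs where the ON condition holds.
Matching on a.class_id <> b.class_id. A NULL in a compared column never satisfies the condition.
- class_id=8: 5 matching b row(s), so 5 row(s) emitted.
- class_id=NULL: no matching b row, dropped.
- class_id=2: 4 matching b row(s), so 4 row(s) emitted.
- class_id=2: 4 matching b row(s), so 4 row(s) emitted.
- class_id=5: 4 matching b row(s), so 4 row(s) emitted.
- class_id=4: 5 matching b row(s), so 5 row(s) emitted.
- class_id=5: 4 matching b row(s), so 4 row(s) emitted.
Total: 26 rows.

26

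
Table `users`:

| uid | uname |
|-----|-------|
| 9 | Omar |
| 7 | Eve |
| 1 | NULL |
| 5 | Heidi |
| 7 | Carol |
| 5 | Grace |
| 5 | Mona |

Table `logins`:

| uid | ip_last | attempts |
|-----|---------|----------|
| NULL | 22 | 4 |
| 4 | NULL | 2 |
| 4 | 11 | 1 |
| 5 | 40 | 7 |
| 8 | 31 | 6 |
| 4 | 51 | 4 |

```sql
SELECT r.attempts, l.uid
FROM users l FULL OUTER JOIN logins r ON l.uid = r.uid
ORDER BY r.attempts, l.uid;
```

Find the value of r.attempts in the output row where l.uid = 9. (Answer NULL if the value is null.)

NULL

FULL OUTER JOIN keeps every row from both sides; unmatched rows get NULL for the other side's columns.
Matching on l.uid = r.uid. A NULL in a compared column never satisfies the condition.
Matched pairs: 3; unmatched l rows kept: 4; unmatched r rows kept: 5.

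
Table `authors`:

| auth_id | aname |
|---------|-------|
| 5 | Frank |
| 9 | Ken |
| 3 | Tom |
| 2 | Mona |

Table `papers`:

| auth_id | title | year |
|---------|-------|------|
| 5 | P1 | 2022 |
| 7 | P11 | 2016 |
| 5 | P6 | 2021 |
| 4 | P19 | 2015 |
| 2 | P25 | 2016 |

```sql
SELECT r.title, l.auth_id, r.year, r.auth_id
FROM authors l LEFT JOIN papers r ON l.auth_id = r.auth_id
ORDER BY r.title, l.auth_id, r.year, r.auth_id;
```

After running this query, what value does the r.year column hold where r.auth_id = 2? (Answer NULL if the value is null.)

2016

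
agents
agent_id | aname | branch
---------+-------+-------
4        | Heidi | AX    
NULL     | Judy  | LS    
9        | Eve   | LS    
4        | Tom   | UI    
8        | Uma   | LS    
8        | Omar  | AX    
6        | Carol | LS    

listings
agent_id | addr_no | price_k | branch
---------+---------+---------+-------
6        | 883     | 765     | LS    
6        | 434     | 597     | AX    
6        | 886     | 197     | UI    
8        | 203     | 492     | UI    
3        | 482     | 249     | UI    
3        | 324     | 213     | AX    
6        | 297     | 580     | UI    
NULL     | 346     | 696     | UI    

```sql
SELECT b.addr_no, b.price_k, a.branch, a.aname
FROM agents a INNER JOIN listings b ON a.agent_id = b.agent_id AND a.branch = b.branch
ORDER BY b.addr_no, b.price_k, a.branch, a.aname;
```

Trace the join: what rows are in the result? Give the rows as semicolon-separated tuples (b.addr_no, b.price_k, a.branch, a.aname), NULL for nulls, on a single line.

INNER JOIN keeps only pairs where the ON condition holds.
Matching on a.agent_id = b.agent_id AND a.branch = b.branch. A NULL in a compared column never satisfies the condition.
Matched pairs: 1.

(883, 765, LS, Carol)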